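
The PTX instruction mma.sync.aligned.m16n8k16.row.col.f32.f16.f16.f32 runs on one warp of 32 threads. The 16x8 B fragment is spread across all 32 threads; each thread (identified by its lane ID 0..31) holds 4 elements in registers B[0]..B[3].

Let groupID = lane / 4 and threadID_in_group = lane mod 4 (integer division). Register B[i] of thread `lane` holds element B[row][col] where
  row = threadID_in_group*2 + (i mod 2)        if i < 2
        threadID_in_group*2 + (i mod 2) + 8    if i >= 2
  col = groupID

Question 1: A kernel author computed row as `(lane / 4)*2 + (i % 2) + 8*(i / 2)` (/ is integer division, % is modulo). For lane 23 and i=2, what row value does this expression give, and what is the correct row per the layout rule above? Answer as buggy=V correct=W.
`(lane / 4)*2 + (i % 2) + 8*(i / 2)`[23,2]->18
lane 23: g=5 (23/4), t=3 (23%4)
i=2: r=3*2+0+8=14, c=g=5
row: 18 vs 14

buggy=18 correct=14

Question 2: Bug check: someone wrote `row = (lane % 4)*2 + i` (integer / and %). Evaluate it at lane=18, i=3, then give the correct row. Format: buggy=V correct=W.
`(lane % 4)*2 + i`[18,3]⇒7
L=18⇒gr=18>>2=4, th=18&3=2
[3]⇒row 2·2+1+8=13  col gr=4
row: 7 vs 13

buggy=7 correct=13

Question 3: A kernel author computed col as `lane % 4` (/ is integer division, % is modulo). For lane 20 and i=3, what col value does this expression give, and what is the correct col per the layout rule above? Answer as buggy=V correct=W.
buggy=0 correct=5

`lane % 4`[20,3]->0
lane 20: g=5 (20/4), t=0 (20%4)
i=3: r=0*2+1+8=9, c=g=5
col: 0 vs 5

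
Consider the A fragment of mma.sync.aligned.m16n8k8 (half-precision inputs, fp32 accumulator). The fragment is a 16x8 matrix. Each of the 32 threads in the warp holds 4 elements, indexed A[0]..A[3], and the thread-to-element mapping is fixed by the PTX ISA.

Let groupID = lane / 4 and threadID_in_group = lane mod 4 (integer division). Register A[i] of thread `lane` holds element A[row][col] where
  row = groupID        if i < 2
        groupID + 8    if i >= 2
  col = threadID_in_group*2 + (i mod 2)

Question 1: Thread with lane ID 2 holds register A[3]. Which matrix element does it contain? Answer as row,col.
8,5

lane 2->2/4=0, 2 mod 4=2
i=3  r:0+8->8  c:2·2+1->5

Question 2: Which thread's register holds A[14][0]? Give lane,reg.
24,2

r:14=>grp=6,rB=1  c:0=>tig=0,lo=0
L=6*4+0=24  i=1*2+0=2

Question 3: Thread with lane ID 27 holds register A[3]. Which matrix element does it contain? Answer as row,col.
14,7

lane 27⇒27/4=6, 27 mod 4=3
i=3  r:6+8⇒14  c:2·3+1⇒7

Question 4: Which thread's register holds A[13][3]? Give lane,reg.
21,3

r=13->g=5,rb=1  c=3->t=1,b0=1
L=5*4+1=21  i=1*2+1=3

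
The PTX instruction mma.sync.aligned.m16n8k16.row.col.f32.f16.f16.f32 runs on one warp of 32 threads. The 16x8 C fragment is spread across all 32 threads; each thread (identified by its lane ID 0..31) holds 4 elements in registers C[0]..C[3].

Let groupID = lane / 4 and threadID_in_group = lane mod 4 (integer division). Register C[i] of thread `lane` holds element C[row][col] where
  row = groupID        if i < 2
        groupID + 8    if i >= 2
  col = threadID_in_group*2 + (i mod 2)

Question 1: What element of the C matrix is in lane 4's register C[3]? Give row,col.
9,1

lane 4=>4/4=1, 4 mod 4=0
i=3  r:1+8=>9  c:2·0+1=>1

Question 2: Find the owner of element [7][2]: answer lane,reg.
r=7→G=7,rhi=0  c=2→T=1,p=0
L=7*4+1=29  i=0*2+0=0

29,0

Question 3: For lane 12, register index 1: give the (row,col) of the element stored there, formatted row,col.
3,1

lane 12: g=3 (12/4), t=0 (12%4)
i=1: r=3+0=3, c=0*2+1=1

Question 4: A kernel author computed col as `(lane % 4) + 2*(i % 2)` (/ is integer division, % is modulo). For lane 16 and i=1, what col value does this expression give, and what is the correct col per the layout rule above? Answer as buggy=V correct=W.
`(lane % 4) + 2*(i % 2)`[16,1]->2
lane 16->16/4=4, 16 mod 4=0
i=1  r:4+0->4  c:2·0+1->1
col: 2 vs 1

buggy=2 correct=1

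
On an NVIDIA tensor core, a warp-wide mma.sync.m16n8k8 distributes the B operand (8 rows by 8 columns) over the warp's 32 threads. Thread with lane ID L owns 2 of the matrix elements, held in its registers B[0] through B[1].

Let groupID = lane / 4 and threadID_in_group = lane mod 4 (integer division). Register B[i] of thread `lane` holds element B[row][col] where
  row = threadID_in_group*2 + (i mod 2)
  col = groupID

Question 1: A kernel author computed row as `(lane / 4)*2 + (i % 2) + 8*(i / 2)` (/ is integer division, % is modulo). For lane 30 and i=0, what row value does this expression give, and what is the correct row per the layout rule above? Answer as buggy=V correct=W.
buggy=14 correct=4

`(lane / 4)*2 + (i % 2) + 8*(i / 2)`[30,0]⇒14
30: gr=7,th=2
[0] (2*2+0,7) = (4,7)
row: 14 vs 4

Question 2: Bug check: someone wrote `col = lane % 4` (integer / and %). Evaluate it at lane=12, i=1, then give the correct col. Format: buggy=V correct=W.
buggy=0 correct=3

`lane % 4`[12,1]->0
L=12->gid=12>>2=3, tid=12&3=0
[1]->row 0·2+1=1  col gid=3
col: 0 vs 3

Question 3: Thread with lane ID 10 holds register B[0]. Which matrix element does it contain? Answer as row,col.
lane 10: grp=2 (10/4), tig=2 (10%4)
i=0: r=2*2+0=4, c=grp=2

4,2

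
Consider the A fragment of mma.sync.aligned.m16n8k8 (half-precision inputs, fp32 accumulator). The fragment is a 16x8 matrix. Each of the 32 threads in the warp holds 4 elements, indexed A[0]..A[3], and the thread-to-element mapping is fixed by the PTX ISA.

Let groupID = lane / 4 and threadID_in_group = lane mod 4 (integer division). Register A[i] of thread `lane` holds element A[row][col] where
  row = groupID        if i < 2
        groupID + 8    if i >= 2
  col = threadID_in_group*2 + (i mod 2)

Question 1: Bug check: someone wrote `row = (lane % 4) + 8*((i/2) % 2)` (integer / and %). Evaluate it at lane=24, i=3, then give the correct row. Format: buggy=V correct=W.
`(lane % 4) + 8*((i/2) % 2)`[24,3]⇒8
lane 24: gr=6 (24/4), th=0 (24%4)
i=3: r=6+8=14, c=0*2+1=1
row: 8 vs 14

buggy=8 correct=14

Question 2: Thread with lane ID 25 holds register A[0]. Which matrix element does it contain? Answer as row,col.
6,2

L=25→G=25>>2=6, T=25&3=1
[0]→row 6+0=6  col 1·2+0=2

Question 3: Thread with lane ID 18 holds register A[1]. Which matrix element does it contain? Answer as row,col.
18: gid=4,tid=2
[1] (4+0,2*2+1) = (4,5)

4,5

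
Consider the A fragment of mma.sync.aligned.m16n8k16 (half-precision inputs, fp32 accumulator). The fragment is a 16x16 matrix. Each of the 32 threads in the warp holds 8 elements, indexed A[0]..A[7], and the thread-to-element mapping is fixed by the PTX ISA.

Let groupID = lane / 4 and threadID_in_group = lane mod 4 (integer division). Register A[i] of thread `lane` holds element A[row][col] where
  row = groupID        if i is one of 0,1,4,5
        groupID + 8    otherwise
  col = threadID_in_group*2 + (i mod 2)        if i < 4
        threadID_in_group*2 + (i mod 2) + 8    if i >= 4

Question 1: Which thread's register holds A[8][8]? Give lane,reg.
0,6

r=8⇒gr=0,Rb=1  c=8⇒Cb=1,th=0,odd=0
L=0*4+0=0  i=1*4+1*2+0=6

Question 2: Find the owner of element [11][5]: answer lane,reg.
r=11→G=3,rhi=1  c=5→chi=0,T=2,p=1
L=3*4+2=14  i=0*4+1*2+1=3

14,3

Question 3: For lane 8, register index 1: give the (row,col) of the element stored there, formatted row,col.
2,1

lane 8->8/4=2, 8 mod 4=0
i=1  r:2+0->2  c:2·0+1+0->1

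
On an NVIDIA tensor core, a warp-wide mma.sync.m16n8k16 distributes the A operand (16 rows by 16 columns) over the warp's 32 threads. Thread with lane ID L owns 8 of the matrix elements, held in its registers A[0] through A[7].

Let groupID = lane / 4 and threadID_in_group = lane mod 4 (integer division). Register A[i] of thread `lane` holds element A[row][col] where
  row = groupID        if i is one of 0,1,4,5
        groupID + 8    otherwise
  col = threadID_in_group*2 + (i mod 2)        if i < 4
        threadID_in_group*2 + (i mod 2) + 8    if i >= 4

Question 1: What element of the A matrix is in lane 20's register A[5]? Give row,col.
20: gr=5,th=0
[5] (5+0,0*2+1+8) = (5,9)

5,9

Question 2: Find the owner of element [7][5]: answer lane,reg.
30,1

r: 7->gid=7,r8=0  c: 5->c8=0,tid=2,i&1=1
L=7*4+2=30  i=0*4+0*2+1=1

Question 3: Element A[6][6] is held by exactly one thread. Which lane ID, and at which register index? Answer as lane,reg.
r=6→G=6,rhi=0  c=6→chi=0,T=3,p=0
L=6*4+3=27  i=0*4+0*2+0=0

27,0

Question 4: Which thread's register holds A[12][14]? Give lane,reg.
r=12->g=4,rb=1  c=14->cb=1,t=3,b0=0
L=4*4+3=19  i=1*4+1*2+0=6

19,6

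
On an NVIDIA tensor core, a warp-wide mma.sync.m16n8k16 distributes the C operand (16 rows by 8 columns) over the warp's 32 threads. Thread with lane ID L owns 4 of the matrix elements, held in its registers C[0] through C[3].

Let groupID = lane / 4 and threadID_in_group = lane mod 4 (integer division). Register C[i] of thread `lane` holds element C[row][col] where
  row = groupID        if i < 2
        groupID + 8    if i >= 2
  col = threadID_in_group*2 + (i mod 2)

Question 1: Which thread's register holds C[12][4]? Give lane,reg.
18,2

r:12=>grp=4,rB=1  c:4=>tig=2,lo=0
L=4*4+2=18  i=1*2+0=2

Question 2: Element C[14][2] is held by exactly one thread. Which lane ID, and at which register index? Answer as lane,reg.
25,2

r: 14->gid=6,r8=1  c: 2->tid=1,i&1=0
L=6*4+1=25  i=1*2+0=2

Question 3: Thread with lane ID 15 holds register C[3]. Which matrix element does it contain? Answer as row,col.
11,7

lane 15->15/4=3, 15 mod 4=3
i=3  r:3+8->11  c:2·3+1->7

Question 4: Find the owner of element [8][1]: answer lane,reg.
r:8=>grp=0,rB=1  c:1=>tig=0,lo=1
L=0*4+0=0  i=1*2+1=3

0,3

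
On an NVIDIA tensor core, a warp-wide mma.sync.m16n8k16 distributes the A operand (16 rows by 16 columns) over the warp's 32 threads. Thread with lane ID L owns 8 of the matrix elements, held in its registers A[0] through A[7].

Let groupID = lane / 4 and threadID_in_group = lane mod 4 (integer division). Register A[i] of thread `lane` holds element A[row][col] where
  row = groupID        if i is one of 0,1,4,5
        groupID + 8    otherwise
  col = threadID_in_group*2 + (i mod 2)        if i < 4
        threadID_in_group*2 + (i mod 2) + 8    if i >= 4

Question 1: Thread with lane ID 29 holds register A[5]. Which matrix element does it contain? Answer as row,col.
7,11

lane 29: G=7 (29/4), T=1 (29%4)
i=5: r=7+0=7, c=1*2+1+8=11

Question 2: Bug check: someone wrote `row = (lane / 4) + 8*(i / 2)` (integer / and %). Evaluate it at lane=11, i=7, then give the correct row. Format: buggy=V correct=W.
`(lane / 4) + 8*(i / 2)`[11,7]->26
lane 11->11/4=2, 11 mod 4=3
i=7  r:2+8->10  c:2·3+1+8->15
row: 26 vs 10

buggy=26 correct=10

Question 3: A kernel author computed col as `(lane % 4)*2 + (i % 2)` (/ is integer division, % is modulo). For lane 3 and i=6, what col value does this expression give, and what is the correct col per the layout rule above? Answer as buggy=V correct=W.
`(lane % 4)*2 + (i % 2)`[3,6]->6
lane 3->3/4=0, 3 mod 4=3
i=6  r:0+8->8  c:2·3+0+8->14
col: 6 vs 14

buggy=6 correct=14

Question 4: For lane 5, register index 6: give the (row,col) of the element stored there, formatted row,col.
5: gr=1,th=1
[6] (1+8,1*2+0+8) = (9,10)

9,10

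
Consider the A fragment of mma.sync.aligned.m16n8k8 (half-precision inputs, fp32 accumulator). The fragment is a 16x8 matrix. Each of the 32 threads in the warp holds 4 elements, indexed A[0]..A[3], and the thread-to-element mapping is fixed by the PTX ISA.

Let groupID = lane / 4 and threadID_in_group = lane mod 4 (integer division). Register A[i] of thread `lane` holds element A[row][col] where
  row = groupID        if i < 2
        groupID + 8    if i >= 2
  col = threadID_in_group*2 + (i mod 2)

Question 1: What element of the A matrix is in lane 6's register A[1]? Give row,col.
1,5

6: G=1,T=2
[1] (1+0,2*2+1) = (1,5)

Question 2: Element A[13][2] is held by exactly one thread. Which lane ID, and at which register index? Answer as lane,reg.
r:13=>grp=5,rB=1  c:2=>tig=1,lo=0
L=5*4+1=21  i=1*2+0=2

21,2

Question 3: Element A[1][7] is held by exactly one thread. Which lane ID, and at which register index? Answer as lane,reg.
r=1→G=1,rhi=0  c=7→T=3,p=1
L=1*4+3=7  i=0*2+1=1

7,1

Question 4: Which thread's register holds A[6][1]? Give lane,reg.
r=6→G=6,rhi=0  c=1→T=0,p=1
L=6*4+0=24  i=0*2+1=1

24,1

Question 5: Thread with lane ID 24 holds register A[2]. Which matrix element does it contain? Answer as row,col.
14,0

L=24=>grp=24>>2=6, tig=24&3=0
[2]=>row 6+8=14  col 0·2+0=0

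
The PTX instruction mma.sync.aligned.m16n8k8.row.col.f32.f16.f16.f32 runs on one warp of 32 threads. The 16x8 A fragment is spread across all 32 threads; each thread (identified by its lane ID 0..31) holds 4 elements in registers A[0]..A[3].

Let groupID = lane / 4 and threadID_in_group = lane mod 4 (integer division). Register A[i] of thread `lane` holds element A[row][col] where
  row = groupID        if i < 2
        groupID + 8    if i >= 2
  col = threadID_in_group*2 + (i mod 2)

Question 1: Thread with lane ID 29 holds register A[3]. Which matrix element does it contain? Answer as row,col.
lane 29->29/4=7, 29 mod 4=1
i=3  r:7+8->15  c:2·1+1->3

15,3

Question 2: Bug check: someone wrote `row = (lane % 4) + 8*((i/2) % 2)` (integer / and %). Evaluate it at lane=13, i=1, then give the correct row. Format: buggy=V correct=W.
`(lane % 4) + 8*((i/2) % 2)`[13,1]→1
lane 13: G=3 (13/4), T=1 (13%4)
i=1: r=3+0=3, c=1*2+1=3
row: 1 vs 3

buggy=1 correct=3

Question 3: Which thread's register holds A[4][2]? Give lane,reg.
r=4→G=4,rhi=0  c=2→T=1,p=0
L=4*4+1=17  i=0*2+0=0

17,0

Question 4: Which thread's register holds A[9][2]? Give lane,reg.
5,2

r: 9->gid=1,r8=1  c: 2->tid=1,i&1=0
L=1*4+1=5  i=1*2+0=2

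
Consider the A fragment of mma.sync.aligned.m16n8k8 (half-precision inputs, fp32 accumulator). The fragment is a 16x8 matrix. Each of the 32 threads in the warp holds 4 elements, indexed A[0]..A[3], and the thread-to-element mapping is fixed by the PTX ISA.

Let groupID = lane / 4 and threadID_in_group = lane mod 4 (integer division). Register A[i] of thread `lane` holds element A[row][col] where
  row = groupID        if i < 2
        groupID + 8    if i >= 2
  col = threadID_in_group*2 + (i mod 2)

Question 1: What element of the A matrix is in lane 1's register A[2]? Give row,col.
8,2

L=1⇒gr=1>>2=0, th=1&3=1
[2]⇒row 0+8=8  col 1·2+0=2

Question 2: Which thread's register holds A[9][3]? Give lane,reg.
5,3

r: 9->gid=1,r8=1  c: 3->tid=1,i&1=1
L=1*4+1=5  i=1*2+1=3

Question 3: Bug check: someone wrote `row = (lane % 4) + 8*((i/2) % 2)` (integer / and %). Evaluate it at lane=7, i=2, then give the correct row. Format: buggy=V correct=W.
`(lane % 4) + 8*((i/2) % 2)`[7,2]->11
lane 7: g=1 (7/4), t=3 (7%4)
i=2: r=1+8=9, c=3*2+0=6
row: 11 vs 9

buggy=11 correct=9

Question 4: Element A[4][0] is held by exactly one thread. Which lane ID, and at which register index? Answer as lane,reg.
r: 4->gid=4,r8=0  c: 0->tid=0,i&1=0
L=4*4+0=16  i=0*2+0=0

16,0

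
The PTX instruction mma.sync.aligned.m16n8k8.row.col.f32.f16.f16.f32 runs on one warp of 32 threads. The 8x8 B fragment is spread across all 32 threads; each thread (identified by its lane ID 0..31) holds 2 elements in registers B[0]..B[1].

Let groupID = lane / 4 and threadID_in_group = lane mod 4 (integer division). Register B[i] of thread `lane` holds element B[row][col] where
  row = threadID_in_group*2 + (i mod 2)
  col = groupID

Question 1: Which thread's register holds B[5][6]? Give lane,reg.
26,1

c=6⇒gr=6  r=5⇒th=2,odd=1
L=6*4+2=26  i=1=1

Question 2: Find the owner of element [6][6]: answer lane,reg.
27,0

c=6→G=6  r=6→T=3,p=0
L=6*4+3=27  i=0=0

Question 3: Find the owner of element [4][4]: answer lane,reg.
18,0

c=4⇒gr=4  r=4⇒th=2,odd=0
L=4*4+2=18  i=0=0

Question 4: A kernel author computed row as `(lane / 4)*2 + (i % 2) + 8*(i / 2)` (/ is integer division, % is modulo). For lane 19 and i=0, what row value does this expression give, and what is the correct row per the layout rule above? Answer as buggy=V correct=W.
buggy=8 correct=6

`(lane / 4)*2 + (i % 2) + 8*(i / 2)`[19,0]=>8
19: grp=4,tig=3
[0] (3*2+0,4) = (6,4)
row: 8 vs 6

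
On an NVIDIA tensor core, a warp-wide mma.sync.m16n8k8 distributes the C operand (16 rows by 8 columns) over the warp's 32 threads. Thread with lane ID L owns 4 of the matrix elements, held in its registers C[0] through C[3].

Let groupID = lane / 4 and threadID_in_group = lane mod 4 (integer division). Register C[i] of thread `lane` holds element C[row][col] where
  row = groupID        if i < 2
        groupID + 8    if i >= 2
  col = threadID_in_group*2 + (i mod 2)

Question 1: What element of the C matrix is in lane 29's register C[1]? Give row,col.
7,3

lane 29→29/4=7, 29 mod 4=1
i=1  r:7+0→7  c:2·1+1→3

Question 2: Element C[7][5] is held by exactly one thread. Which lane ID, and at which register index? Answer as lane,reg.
30,1

r=7⇒gr=7,Rb=0  c=5⇒th=2,odd=1
L=7*4+2=30  i=0*2+1=1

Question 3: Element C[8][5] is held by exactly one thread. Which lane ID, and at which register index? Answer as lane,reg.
2,3

r: 8->gid=0,r8=1  c: 5->tid=2,i&1=1
L=0*4+2=2  i=1*2+1=3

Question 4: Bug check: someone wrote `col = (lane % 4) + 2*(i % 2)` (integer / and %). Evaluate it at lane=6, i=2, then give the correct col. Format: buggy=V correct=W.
`(lane % 4) + 2*(i % 2)`[6,2]→2
L=6→G=6>>2=1, T=6&3=2
[2]→row 1+8=9  col 2·2+0=4
col: 2 vs 4

buggy=2 correct=4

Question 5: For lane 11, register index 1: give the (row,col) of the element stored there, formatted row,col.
lane 11: G=2 (11/4), T=3 (11%4)
i=1: r=2+0=2, c=3*2+1=7

2,7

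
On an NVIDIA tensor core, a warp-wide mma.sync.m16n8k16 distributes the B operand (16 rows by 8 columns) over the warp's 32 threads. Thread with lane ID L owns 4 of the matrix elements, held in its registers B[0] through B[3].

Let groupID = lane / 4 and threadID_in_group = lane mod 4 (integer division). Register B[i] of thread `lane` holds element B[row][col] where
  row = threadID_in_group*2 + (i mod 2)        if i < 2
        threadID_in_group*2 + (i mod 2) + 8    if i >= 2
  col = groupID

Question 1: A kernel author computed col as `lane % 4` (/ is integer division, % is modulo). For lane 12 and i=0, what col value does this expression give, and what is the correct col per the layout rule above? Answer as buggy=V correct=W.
`lane % 4`[12,0]→0
12: G=3,T=0
[0] (0*2+0+0,3) = (0,3)
col: 0 vs 3

buggy=0 correct=3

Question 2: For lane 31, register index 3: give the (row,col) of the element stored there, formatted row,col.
15,7

31: grp=7,tig=3
[3] (3*2+1+8,7) = (15,7)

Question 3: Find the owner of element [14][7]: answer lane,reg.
31,2

c=7⇒gr=7  r=14⇒Rb=1,th=3,odd=0
L=7*4+3=31  i=1*2+0=2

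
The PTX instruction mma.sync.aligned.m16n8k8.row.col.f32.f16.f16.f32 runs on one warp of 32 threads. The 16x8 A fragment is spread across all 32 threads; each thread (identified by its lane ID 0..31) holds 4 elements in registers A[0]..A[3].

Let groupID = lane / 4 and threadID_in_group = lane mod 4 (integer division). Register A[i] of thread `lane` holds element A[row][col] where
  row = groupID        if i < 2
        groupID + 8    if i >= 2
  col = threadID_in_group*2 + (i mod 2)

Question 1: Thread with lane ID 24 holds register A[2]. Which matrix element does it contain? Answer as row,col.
lane 24: G=6 (24/4), T=0 (24%4)
i=2: r=6+8=14, c=0*2+0=0

14,0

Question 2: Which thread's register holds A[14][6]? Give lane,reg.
27,2

r: 14->gid=6,r8=1  c: 6->tid=3,i&1=0
L=6*4+3=27  i=1*2+0=2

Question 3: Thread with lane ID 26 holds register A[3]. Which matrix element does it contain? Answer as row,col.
14,5

lane 26: gr=6 (26/4), th=2 (26%4)
i=3: r=6+8=14, c=2*2+1=5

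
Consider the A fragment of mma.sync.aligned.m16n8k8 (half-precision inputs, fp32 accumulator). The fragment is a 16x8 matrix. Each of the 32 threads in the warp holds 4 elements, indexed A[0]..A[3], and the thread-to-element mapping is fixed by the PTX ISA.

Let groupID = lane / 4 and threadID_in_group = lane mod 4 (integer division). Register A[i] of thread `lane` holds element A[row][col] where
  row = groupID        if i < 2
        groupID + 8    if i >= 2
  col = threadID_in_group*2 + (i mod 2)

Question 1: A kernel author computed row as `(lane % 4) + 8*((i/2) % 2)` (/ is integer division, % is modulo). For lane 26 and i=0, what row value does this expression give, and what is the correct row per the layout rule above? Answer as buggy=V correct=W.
`(lane % 4) + 8*((i/2) % 2)`[26,0]→2
lane 26→26/4=6, 26 mod 4=2
i=0  r:6+0→6  c:2·2+0→4
row: 2 vs 6

buggy=2 correct=6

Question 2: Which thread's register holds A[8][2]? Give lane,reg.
r=8⇒gr=0,Rb=1  c=2⇒th=1,odd=0
L=0*4+1=1  i=1*2+0=2

1,2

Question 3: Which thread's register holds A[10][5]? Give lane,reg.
r=10→G=2,rhi=1  c=5→T=2,p=1
L=2*4+2=10  i=1*2+1=3

10,3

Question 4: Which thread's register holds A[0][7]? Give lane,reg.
r=0->g=0,rb=0  c=7->t=3,b0=1
L=0*4+3=3  i=0*2+1=1

3,1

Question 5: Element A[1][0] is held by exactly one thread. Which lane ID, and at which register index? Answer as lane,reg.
4,0

r=1->g=1,rb=0  c=0->t=0,b0=0
L=1*4+0=4  i=0*2+0=0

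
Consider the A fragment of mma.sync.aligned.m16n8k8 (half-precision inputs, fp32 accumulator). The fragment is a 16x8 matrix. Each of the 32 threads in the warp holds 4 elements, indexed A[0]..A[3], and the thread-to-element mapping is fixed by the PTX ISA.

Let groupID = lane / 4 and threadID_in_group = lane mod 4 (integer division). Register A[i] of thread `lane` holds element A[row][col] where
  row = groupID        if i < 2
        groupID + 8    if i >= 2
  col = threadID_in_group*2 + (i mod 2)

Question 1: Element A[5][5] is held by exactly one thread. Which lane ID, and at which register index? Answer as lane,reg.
22,1

r:5=>grp=5,rB=0  c:5=>tig=2,lo=1
L=5*4+2=22  i=0*2+1=1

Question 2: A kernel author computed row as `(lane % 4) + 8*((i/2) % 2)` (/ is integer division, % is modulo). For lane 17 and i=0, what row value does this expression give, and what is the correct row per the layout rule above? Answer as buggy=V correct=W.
buggy=1 correct=4

`(lane % 4) + 8*((i/2) % 2)`[17,0]⇒1
L=17⇒gr=17>>2=4, th=17&3=1
[0]⇒row 4+0=4  col 1·2+0=2
row: 1 vs 4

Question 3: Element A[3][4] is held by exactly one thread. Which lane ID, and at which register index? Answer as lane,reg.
14,0

r=3->g=3,rb=0  c=4->t=2,b0=0
L=3*4+2=14  i=0*2+0=0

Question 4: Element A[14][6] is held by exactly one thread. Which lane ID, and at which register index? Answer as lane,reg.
27,2

r=14⇒gr=6,Rb=1  c=6⇒th=3,odd=0
L=6*4+3=27  i=1*2+0=2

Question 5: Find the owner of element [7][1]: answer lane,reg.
r:7=>grp=7,rB=0  c:1=>tig=0,lo=1
L=7*4+0=28  i=0*2+1=1

28,1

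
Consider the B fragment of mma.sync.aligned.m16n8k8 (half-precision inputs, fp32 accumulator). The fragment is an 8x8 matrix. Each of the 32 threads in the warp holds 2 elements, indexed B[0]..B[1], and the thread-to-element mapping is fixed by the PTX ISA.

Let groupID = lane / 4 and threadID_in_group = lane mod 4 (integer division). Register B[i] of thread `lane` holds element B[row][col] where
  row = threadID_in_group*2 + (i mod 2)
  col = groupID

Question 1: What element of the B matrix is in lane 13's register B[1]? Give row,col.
lane 13->13/4=3, 13 mod 4=1
i=1  r:2·1+1->3  c:3

3,3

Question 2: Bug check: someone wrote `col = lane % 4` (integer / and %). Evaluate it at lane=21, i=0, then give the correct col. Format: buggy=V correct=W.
`lane % 4`[21,0]->1
lane 21->21/4=5, 21 mod 4=1
i=0  r:2·1+0->2  c:5
col: 1 vs 5

buggy=1 correct=5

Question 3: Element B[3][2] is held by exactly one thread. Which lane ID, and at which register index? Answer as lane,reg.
9,1

c=2⇒gr=2  r=3⇒th=1,odd=1
L=2*4+1=9  i=1=1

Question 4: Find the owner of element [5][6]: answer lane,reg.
c: 6->gid=6  r: 5->tid=2,i&1=1
L=6*4+2=26  i=1=1

26,1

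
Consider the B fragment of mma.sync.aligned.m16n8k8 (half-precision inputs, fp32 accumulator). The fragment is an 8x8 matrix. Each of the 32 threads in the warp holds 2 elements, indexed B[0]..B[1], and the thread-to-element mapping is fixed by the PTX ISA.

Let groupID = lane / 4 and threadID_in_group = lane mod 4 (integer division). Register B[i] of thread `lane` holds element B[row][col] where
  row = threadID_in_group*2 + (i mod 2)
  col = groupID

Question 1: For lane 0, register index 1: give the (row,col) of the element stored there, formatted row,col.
1,0

L=0⇒gr=0>>2=0, th=0&3=0
[1]⇒row 0·2+1=1  col gr=0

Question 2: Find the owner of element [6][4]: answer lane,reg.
19,0

c:4=>grp=4  r:6=>tig=3,lo=0
L=4*4+3=19  i=0=0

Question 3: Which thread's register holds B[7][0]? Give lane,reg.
c=0→G=0  r=7→T=3,p=1
L=0*4+3=3  i=1=1

3,1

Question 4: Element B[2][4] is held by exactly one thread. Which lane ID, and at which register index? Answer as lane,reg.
17,0

c=4->g=4  r=2->t=1,b0=0
L=4*4+1=17  i=0=0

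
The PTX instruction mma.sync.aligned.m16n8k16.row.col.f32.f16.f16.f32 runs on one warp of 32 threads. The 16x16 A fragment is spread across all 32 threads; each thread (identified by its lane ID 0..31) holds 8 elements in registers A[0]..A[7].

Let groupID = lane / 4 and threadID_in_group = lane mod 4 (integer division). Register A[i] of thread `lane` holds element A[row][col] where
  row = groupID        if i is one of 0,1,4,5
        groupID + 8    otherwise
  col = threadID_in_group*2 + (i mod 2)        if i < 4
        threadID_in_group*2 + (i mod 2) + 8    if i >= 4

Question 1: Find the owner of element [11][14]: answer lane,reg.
15,6

r=11→G=3,rhi=1  c=14→chi=1,T=3,p=0
L=3*4+3=15  i=1*4+1*2+0=6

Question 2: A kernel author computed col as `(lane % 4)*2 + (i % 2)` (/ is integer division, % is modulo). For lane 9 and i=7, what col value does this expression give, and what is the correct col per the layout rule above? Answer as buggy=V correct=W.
buggy=3 correct=11

`(lane % 4)*2 + (i % 2)`[9,7]->3
9: g=2,t=1
[7] (2+8,1*2+1+8) = (10,11)
col: 3 vs 11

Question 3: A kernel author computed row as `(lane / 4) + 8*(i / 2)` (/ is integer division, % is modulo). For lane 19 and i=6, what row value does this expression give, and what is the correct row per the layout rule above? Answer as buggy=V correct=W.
`(lane / 4) + 8*(i / 2)`[19,6]->28
lane 19->19/4=4, 19 mod 4=3
i=6  r:4+8->12  c:2·3+0+8->14
row: 28 vs 12

buggy=28 correct=12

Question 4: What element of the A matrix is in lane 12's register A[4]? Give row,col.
lane 12: G=3 (12/4), T=0 (12%4)
i=4: r=3+0=3, c=0*2+0+8=8

3,8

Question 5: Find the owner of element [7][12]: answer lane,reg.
30,4

r:7=>grp=7,rB=0  c:12=>cB=1,tig=2,lo=0
L=7*4+2=30  i=1*4+0*2+0=4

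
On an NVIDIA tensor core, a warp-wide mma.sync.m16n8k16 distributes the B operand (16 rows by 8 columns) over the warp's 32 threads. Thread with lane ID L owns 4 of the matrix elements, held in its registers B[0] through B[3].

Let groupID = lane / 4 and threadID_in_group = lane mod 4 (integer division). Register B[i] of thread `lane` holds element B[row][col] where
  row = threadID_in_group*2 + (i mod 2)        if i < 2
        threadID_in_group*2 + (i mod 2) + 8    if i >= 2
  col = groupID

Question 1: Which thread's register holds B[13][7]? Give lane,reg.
30,3

c:7=>grp=7  r:13=>rB=1,tig=2,lo=1
L=7*4+2=30  i=1*2+1=3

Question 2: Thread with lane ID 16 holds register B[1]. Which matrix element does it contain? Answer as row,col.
lane 16->16/4=4, 16 mod 4=0
i=1  r:2·0+1+0->1  c:4

1,4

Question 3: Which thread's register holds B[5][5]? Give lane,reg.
c: 5->gid=5  r: 5->r8=0,tid=2,i&1=1
L=5*4+2=22  i=0*2+1=1

22,1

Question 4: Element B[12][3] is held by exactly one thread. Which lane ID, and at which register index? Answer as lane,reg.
c: 3->gid=3  r: 12->r8=1,tid=2,i&1=0
L=3*4+2=14  i=1*2+0=2

14,2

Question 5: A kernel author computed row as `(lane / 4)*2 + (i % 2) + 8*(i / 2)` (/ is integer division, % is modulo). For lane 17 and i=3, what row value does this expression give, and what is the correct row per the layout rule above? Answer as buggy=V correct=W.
`(lane / 4)*2 + (i % 2) + 8*(i / 2)`[17,3]->17
lane 17->17/4=4, 17 mod 4=1
i=3  r:2·1+1+8->11  c:4
row: 17 vs 11

buggy=17 correct=11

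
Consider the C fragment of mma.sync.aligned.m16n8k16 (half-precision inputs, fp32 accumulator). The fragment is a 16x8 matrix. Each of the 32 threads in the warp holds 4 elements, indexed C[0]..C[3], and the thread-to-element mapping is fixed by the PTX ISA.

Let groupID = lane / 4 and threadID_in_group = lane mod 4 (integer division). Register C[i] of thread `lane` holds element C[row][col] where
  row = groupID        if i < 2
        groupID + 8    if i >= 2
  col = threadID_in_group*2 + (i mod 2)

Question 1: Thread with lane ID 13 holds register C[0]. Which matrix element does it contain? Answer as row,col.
3,2

L=13->gid=13>>2=3, tid=13&3=1
[0]->row 3+0=3  col 1·2+0=2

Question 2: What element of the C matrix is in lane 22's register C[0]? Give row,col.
lane 22: gid=5 (22/4), tid=2 (22%4)
i=0: r=5+0=5, c=2*2+0=4

5,4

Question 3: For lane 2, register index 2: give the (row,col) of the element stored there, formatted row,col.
8,4

2: grp=0,tig=2
[2] (0+8,2*2+0) = (8,4)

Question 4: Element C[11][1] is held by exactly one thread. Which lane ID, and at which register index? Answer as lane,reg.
r: 11->gid=3,r8=1  c: 1->tid=0,i&1=1
L=3*4+0=12  i=1*2+1=3

12,3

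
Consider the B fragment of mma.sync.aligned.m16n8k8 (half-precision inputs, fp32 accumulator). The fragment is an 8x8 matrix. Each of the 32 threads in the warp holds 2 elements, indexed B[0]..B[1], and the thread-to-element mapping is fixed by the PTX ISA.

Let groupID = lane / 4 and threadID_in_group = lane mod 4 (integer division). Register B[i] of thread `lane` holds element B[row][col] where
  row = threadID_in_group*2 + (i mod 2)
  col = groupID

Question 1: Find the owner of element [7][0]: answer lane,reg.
3,1

c=0→G=0  r=7→T=3,p=1
L=0*4+3=3  i=1=1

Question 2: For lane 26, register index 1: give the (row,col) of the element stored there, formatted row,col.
lane 26: G=6 (26/4), T=2 (26%4)
i=1: r=2*2+1=5, c=G=6

5,6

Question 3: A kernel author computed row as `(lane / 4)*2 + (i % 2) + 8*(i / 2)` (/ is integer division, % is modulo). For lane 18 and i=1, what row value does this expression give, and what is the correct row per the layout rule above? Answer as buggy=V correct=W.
buggy=9 correct=5

`(lane / 4)*2 + (i % 2) + 8*(i / 2)`[18,1]->9
L=18->g=18>>2=4, t=18&3=2
[1]->row 2·2+1=5  col g=4
row: 9 vs 5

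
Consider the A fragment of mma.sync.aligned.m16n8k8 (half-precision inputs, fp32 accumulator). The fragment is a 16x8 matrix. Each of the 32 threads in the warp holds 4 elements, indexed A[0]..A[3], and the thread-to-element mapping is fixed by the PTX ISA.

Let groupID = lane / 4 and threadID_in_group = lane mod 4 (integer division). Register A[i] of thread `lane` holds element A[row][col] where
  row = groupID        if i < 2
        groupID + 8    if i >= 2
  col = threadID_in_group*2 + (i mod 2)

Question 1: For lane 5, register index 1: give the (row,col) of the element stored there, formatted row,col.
1,3

L=5=>grp=5>>2=1, tig=5&3=1
[1]=>row 1+0=1  col 1·2+1=3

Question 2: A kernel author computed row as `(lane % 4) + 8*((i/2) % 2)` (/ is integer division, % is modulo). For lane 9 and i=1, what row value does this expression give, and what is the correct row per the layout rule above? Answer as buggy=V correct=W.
buggy=1 correct=2

`(lane % 4) + 8*((i/2) % 2)`[9,1]->1
9: gid=2,tid=1
[1] (2+0,1*2+1) = (2,3)
row: 1 vs 2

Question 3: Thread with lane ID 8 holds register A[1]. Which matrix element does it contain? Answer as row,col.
L=8->g=8>>2=2, t=8&3=0
[1]->row 2+0=2  col 0·2+1=1

2,1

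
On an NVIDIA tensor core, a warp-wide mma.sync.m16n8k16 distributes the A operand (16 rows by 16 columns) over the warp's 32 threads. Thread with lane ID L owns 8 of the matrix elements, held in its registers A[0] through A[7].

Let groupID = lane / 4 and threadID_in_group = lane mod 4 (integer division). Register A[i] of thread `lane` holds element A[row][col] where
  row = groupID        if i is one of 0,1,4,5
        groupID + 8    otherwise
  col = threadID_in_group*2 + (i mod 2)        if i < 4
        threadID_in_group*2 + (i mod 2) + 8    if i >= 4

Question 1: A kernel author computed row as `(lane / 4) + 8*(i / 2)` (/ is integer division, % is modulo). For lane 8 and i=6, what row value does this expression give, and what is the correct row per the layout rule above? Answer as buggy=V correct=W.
`(lane / 4) + 8*(i / 2)`[8,6]=>26
8: grp=2,tig=0
[6] (2+8,0*2+0+8) = (10,8)
row: 26 vs 10

buggy=26 correct=10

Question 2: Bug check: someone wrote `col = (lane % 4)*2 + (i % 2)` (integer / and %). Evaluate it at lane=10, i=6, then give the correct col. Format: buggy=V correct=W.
buggy=4 correct=12

`(lane % 4)*2 + (i % 2)`[10,6]=>4
lane 10=>10/4=2, 10 mod 4=2
i=6  r:2+8=>10  c:2·2+0+8=>12
col: 4 vs 12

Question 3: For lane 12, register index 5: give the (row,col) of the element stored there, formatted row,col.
3,9

12: gr=3,th=0
[5] (3+0,0*2+1+8) = (3,9)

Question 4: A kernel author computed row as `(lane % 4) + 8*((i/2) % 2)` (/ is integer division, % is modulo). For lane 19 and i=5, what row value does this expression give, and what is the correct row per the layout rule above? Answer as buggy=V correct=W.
buggy=3 correct=4

`(lane % 4) + 8*((i/2) % 2)`[19,5]→3
lane 19→19/4=4, 19 mod 4=3
i=5  r:4+0→4  c:2·3+1+8→15
row: 3 vs 4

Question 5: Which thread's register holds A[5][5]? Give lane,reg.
r=5->g=5,rb=0  c=5->cb=0,t=2,b0=1
L=5*4+2=22  i=0*4+0*2+1=1

22,1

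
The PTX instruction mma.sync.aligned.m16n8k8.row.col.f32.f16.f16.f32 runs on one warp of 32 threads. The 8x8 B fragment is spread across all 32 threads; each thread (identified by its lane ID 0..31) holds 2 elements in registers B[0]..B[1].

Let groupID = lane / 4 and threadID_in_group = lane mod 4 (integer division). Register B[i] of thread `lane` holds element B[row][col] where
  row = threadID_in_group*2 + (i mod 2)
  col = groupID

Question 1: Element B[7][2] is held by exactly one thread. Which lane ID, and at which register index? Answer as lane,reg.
11,1

c=2⇒gr=2  r=7⇒th=3,odd=1
L=2*4+3=11  i=1=1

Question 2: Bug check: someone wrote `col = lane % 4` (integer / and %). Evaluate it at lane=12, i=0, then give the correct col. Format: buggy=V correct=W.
buggy=0 correct=3

`lane % 4`[12,0]→0
lane 12→12/4=3, 12 mod 4=0
i=0  r:2·0+0→0  c:3
col: 0 vs 3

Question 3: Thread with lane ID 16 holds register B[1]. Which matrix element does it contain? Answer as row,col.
1,4

lane 16⇒16/4=4, 16 mod 4=0
i=1  r:2·0+1⇒1  c:4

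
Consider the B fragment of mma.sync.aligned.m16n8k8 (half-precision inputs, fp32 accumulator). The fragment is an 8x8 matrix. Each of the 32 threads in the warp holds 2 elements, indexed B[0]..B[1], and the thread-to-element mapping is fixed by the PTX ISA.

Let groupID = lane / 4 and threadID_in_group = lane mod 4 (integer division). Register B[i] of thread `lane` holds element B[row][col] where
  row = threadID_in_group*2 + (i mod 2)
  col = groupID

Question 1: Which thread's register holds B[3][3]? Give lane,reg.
c=3→G=3  r=3→T=1,p=1
L=3*4+1=13  i=1=1

13,1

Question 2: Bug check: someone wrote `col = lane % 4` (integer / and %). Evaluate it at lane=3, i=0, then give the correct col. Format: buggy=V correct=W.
buggy=3 correct=0

`lane % 4`[3,0]⇒3
lane 3: gr=0 (3/4), th=3 (3%4)
i=0: r=3*2+0=6, c=gr=0
col: 3 vs 0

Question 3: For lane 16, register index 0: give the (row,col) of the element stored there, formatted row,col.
lane 16->16/4=4, 16 mod 4=0
i=0  r:2·0+0->0  c:4

0,4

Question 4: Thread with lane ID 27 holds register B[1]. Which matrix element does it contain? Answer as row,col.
7,6

lane 27->27/4=6, 27 mod 4=3
i=1  r:2·3+1->7  c:6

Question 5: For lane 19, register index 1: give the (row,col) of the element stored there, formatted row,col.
7,4

L=19->g=19>>2=4, t=19&3=3
[1]->row 3·2+1=7  col g=4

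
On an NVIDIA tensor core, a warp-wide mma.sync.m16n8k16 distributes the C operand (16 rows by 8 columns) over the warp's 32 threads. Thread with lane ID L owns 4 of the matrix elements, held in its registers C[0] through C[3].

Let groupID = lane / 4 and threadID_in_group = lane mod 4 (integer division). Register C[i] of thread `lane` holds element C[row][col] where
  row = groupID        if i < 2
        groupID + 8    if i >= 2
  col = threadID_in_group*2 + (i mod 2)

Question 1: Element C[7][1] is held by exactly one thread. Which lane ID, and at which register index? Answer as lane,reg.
28,1

r=7⇒gr=7,Rb=0  c=1⇒th=0,odd=1
L=7*4+0=28  i=0*2+1=1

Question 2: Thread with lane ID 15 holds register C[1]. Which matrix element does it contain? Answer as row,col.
lane 15->15/4=3, 15 mod 4=3
i=1  r:3+0->3  c:2·3+1->7

3,7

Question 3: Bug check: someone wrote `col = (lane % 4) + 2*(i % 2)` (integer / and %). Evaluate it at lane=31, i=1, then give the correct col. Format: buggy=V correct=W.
`(lane % 4) + 2*(i % 2)`[31,1]⇒5
L=31⇒gr=31>>2=7, th=31&3=3
[1]⇒row 7+0=7  col 3·2+1=7
col: 5 vs 7

buggy=5 correct=7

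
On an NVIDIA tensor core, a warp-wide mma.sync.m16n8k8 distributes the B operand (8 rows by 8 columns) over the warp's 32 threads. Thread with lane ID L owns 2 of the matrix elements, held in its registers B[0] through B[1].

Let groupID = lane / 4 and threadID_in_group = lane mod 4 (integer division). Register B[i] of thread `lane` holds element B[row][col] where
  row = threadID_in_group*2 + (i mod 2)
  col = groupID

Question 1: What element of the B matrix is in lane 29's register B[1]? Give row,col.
29: gid=7,tid=1
[1] (1*2+1,7) = (3,7)

3,7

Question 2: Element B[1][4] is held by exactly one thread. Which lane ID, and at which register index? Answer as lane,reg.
c=4→G=4  r=1→T=0,p=1
L=4*4+0=16  i=1=1

16,1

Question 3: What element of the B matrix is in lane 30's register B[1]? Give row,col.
5,7

L=30→G=30>>2=7, T=30&3=2
[1]→row 2·2+1=5  col G=7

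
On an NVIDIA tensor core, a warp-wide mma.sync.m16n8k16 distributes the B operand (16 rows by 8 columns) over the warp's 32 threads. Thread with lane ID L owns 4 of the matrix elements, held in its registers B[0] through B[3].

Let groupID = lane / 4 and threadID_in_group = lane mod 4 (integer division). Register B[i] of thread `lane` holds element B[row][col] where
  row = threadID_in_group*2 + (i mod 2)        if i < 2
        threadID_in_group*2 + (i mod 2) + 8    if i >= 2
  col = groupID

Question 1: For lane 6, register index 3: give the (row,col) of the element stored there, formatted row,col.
lane 6: gr=1 (6/4), th=2 (6%4)
i=3: r=2*2+1+8=13, c=gr=1

13,1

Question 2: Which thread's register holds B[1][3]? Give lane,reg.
c:3=>grp=3  r:1=>rB=0,tig=0,lo=1
L=3*4+0=12  i=0*2+1=1

12,1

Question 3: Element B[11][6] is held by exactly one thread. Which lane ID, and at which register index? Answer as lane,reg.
25,3

c=6⇒gr=6  r=11⇒Rb=1,th=1,odd=1
L=6*4+1=25  i=1*2+1=3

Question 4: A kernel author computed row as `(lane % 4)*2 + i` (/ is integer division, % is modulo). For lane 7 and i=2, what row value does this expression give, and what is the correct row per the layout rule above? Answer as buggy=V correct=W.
buggy=8 correct=14

`(lane % 4)*2 + i`[7,2]⇒8
7: gr=1,th=3
[2] (3*2+0+8,1) = (14,1)
row: 8 vs 14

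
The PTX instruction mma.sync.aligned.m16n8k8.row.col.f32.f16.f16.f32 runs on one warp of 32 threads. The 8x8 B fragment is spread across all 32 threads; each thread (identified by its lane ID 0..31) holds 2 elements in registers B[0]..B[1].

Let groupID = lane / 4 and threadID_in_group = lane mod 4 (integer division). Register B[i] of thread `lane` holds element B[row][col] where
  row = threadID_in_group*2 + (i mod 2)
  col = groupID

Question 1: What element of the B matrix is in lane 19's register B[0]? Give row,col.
lane 19: G=4 (19/4), T=3 (19%4)
i=0: r=3*2+0=6, c=G=4

6,4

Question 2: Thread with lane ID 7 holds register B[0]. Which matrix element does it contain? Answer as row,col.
6,1

lane 7: gr=1 (7/4), th=3 (7%4)
i=0: r=3*2+0=6, c=gr=1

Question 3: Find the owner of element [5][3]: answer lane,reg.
c=3→G=3  r=5→T=2,p=1
L=3*4+2=14  i=1=1

14,1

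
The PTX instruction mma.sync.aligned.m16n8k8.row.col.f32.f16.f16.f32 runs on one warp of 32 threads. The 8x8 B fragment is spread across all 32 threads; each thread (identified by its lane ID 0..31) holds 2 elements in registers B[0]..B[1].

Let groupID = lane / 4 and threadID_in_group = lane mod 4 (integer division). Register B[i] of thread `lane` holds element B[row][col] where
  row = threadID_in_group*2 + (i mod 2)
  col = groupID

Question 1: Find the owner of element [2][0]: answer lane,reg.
c:0=>grp=0  r:2=>tig=1,lo=0
L=0*4+1=1  i=0=0

1,0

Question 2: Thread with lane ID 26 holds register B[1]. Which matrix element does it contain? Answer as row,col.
lane 26: g=6 (26/4), t=2 (26%4)
i=1: r=2*2+1=5, c=g=6

5,6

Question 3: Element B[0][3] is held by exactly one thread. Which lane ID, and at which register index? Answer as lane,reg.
12,0

c=3->g=3  r=0->t=0,b0=0
L=3*4+0=12  i=0=0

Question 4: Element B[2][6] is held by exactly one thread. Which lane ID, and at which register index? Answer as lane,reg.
25,0

c=6->g=6  r=2->t=1,b0=0
L=6*4+1=25  i=0=0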